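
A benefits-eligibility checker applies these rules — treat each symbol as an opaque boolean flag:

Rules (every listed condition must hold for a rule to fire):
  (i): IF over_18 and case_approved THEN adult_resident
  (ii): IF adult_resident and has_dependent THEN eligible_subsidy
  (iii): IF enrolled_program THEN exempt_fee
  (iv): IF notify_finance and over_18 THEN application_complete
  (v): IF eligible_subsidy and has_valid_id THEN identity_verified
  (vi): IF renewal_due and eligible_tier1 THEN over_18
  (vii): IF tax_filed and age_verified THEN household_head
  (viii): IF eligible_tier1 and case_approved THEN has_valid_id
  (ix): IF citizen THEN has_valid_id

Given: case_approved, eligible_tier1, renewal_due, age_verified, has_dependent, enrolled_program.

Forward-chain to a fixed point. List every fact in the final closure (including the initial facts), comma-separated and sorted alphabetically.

adult_resident, age_verified, case_approved, eligible_subsidy, eligible_tier1, enrolled_program, exempt_fee, has_dependent, has_valid_id, identity_verified, over_18, renewal_due

Round 1: (iii) [IF enrolled_program THEN exempt_fee]; (vi) [IF renewal_due and eligible_tier1 THEN over_18]; (viii) [IF eligible_tier1 and case_approved THEN has_valid_id]. New: exempt_fee, over_18, has_valid_id.
Round 2: (i) [IF over_18 and case_approved THEN adult_resident]. New: adult_resident.
Round 3: (ii) [IF adult_resident and has_dependent THEN eligible_subsidy]. New: eligible_subsidy.
Round 4: (v) [IF eligible_subsidy and has_valid_id THEN identity_verified]. New: identity_verified.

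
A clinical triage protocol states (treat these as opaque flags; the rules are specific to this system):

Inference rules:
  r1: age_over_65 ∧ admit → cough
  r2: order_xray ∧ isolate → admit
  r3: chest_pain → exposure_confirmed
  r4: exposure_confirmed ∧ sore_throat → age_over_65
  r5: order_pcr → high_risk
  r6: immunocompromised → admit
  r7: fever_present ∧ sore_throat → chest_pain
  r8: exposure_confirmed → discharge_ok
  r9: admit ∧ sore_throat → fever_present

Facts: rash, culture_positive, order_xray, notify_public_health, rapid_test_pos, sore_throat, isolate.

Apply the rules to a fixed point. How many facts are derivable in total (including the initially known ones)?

14

Round 1 fires r2, giving admit.
Round 2 fires r9, giving fever_present.
Round 3 fires r7, giving chest_pain.
Round 4 fires r3, giving exposure_confirmed.
Round 5 fires r4, r8, giving age_over_65, discharge_ok.
Round 6 fires r1, giving cough.
Closure: {admit, age_over_65, chest_pain, cough, culture_positive, discharge_ok, exposure_confirmed, fever_present, isolate, notify_public_health, order_xray, rapid_test_pos, rash, sore_throat} — 14 facts.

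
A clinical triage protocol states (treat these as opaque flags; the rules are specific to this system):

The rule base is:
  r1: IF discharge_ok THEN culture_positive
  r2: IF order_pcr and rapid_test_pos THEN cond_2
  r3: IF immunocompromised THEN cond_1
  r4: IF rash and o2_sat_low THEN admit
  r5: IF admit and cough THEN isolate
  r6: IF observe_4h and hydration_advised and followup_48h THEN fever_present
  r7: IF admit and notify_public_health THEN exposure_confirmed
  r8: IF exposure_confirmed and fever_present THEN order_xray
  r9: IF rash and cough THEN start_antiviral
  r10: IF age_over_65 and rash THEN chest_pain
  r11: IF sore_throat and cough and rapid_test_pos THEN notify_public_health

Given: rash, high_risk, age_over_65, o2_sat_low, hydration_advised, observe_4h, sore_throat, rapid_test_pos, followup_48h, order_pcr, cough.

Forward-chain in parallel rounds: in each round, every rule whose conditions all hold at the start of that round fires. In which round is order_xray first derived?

Round 1: r2 [IF order_pcr and rapid_test_pos THEN cond_2]; r4 [IF rash and o2_sat_low THEN admit]; r6 [IF observe_4h and hydration_advised and followup_48h THEN fever_present]; r9 [IF rash and cough THEN start_antiviral]; r10 [IF age_over_65 and rash THEN chest_pain]; r11 [IF sore_throat and cough and rapid_test_pos THEN notify_public_health]. New: cond_2, admit, fever_present, start_antiviral, chest_pain, notify_public_health.
Round 2: r5 [IF admit and cough THEN isolate]; r7 [IF admit and notify_public_health THEN exposure_confirmed]. New: isolate, exposure_confirmed.
Round 3: r8 [IF exposure_confirmed and fever_present THEN order_xray]. New: order_xray.
order_xray first appears in round 3.

3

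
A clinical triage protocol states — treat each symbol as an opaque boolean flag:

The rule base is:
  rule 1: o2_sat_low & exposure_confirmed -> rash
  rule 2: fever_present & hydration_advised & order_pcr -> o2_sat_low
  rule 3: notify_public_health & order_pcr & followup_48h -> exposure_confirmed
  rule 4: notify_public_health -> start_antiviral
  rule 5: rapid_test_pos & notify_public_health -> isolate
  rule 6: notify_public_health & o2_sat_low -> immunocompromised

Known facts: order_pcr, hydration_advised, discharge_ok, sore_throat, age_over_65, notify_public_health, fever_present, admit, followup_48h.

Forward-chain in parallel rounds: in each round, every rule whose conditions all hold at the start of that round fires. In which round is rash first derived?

2

Round 1 fires rule 2, rule 3, rule 4, giving o2_sat_low, exposure_confirmed, start_antiviral.
Round 2 fires rule 1, rule 6, giving rash, immunocompromised.
rash first appears in round 2.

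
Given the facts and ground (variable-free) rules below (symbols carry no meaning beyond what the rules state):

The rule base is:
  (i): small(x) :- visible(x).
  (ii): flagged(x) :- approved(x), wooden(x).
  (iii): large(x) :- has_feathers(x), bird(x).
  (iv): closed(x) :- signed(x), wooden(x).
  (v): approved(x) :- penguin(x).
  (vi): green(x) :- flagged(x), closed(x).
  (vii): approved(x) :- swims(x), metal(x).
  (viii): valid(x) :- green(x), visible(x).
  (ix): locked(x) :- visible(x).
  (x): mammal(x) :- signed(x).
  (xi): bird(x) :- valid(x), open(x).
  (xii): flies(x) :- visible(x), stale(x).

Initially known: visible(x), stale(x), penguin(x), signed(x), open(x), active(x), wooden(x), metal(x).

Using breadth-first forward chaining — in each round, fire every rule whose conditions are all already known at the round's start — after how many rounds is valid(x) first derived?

[1] (i) [small(x) :- visible(x).]; (iv) [closed(x) :- signed(x), wooden(x).]; (v) [approved(x) :- penguin(x).]; (ix) [locked(x) :- visible(x).]; (x) [mammal(x) :- signed(x).]; (xii) [flies(x) :- visible(x), stale(x).]. ⇒ new: small(x), closed(x), approved(x), locked(x), mammal(x), flies(x).
[2] (ii) [flagged(x) :- approved(x), wooden(x).]. ⇒ new: flagged(x).
[3] (vi) [green(x) :- flagged(x), closed(x).]. ⇒ new: green(x).
[4] (viii) [valid(x) :- green(x), visible(x).]. ⇒ new: valid(x).
valid(x) first appears in round 4.

4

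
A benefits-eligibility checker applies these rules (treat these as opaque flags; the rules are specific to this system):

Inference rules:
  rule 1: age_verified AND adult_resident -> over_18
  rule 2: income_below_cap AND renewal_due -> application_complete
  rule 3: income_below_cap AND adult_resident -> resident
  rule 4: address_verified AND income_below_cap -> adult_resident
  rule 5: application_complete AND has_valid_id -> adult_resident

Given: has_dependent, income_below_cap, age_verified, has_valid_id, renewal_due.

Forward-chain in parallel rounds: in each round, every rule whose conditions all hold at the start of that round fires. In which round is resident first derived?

3

Round 1: rule 2 [income_below_cap AND renewal_due -> application_complete]. New: application_complete.
Round 2: rule 5 [application_complete AND has_valid_id -> adult_resident]. New: adult_resident.
Round 3: rule 1 [age_verified AND adult_resident -> over_18]; rule 3 [income_below_cap AND adult_resident -> resident]. New: over_18, resident.
resident first appears in round 3.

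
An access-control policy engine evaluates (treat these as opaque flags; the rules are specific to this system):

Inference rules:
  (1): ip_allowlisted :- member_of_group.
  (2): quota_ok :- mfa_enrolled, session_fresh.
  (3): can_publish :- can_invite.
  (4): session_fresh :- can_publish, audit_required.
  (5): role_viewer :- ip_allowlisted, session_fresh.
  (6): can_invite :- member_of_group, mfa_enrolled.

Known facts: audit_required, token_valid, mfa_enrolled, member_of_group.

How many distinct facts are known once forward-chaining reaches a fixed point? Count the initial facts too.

Round 1: (1) [ip_allowlisted :- member_of_group.]; (6) [can_invite :- member_of_group, mfa_enrolled.]. Adds ip_allowlisted, can_invite.
Round 2: (3) [can_publish :- can_invite.]. Adds can_publish.
Round 3: (4) [session_fresh :- can_publish, audit_required.]. Adds session_fresh.
Round 4: (2) [quota_ok :- mfa_enrolled, session_fresh.]; (5) [role_viewer :- ip_allowlisted, session_fresh.]. Adds quota_ok, role_viewer.
Closure: {audit_required, can_invite, can_publish, ip_allowlisted, member_of_group, mfa_enrolled, quota_ok, role_viewer, session_fresh, token_valid} — 10 facts.

10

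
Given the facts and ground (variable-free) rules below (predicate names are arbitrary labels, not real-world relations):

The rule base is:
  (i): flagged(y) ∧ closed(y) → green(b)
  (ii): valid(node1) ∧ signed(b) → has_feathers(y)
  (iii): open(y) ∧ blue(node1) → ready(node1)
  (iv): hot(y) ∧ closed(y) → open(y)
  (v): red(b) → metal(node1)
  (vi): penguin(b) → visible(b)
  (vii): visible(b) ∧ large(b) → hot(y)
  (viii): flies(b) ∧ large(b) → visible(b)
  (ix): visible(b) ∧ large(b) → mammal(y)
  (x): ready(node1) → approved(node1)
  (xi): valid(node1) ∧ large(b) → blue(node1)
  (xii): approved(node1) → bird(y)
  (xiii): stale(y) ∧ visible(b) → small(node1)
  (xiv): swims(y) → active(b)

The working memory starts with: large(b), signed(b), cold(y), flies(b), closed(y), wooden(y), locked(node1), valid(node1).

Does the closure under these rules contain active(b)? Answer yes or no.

no

[1] (ii) [valid(node1) ∧ signed(b) → has_feathers(y)]; (viii) [flies(b) ∧ large(b) → visible(b)]; (xi) [valid(node1) ∧ large(b) → blue(node1)]. ⇒ new: has_feathers(y), visible(b), blue(node1).
[2] (vii) [visible(b) ∧ large(b) → hot(y)]; (ix) [visible(b) ∧ large(b) → mammal(y)]. ⇒ new: hot(y), mammal(y).
[3] (iv) [hot(y) ∧ closed(y) → open(y)]. ⇒ new: open(y).
[4] (iii) [open(y) ∧ blue(node1) → ready(node1)]. ⇒ new: ready(node1).
[5] (x) [ready(node1) → approved(node1)]. ⇒ new: approved(node1).
[6] (xii) [approved(node1) → bird(y)]. ⇒ new: bird(y).
Fixed point reached. active(b) is concluded only by (xiv); (xiv) needs swims(y) (never derived).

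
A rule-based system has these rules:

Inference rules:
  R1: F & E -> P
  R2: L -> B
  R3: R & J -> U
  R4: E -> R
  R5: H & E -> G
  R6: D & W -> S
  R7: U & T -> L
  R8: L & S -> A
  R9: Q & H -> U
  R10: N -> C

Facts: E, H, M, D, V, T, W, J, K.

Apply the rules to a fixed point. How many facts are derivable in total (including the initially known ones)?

16

Round 1 — R4, R5, R6, derive R, G, S.
Round 2 — R3, derive U.
Round 3 — R7, derive L.
Round 4 — R2, R8, derive B, A.
Closure: {A, B, D, E, G, H, J, K, L, M, R, S, T, U, V, W} — 16 facts.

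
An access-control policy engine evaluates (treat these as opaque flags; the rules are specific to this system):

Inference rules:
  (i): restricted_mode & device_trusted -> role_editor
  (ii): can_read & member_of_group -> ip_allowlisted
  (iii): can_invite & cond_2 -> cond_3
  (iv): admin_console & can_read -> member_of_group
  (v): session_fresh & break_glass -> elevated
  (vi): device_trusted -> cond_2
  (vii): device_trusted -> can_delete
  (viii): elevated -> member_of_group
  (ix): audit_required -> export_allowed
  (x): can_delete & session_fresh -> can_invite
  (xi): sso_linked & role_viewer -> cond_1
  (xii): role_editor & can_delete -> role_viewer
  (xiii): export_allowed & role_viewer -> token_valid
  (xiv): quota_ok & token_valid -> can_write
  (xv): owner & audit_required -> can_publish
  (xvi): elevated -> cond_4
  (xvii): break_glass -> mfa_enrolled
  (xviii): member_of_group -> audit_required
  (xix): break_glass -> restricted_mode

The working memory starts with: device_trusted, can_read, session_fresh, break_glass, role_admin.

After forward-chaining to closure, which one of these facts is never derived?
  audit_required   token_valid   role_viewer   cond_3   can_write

can_write

Round 1 — (v), (vi), (vii), (xvii), (xix), derive elevated, cond_2, can_delete, mfa_enrolled, restricted_mode.
Round 2 — (i), (viii), (x), (xvi), derive role_editor, member_of_group, can_invite, cond_4.
Round 3 — (ii), (iii), (xii), (xviii), derive ip_allowlisted, cond_3, role_viewer, audit_required.
Round 4 — (ix), derive export_allowed.
Round 5 — (xiii), derive token_valid.
Derived: cond_3 (round 3), role_viewer (round 3), audit_required (round 3), token_valid (round 5). can_write never appears in any round.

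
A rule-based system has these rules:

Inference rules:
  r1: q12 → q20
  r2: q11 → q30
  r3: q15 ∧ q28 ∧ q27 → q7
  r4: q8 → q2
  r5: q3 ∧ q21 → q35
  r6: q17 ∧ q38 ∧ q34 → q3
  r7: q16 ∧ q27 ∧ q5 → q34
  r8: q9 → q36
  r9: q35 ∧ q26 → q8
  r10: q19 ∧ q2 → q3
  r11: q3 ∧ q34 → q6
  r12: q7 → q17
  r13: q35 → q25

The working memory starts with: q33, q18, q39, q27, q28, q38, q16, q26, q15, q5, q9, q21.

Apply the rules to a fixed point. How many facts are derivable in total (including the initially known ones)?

22

Round 1 — r3, r7, r8, derive q7, q34, q36.
Round 2 — r12, derive q17.
Round 3 — r6, derive q3.
Round 4 — r5, r11, derive q35, q6.
Round 5 — r9, r13, derive q8, q25.
Round 6 — r4, derive q2.
Closure: {q15, q16, q17, q18, q2, q21, q25, q26, q27, q28, q3, q33, q34, q35, q36, q38, q39, q5, q6, q7, q8, q9} — 22 facts.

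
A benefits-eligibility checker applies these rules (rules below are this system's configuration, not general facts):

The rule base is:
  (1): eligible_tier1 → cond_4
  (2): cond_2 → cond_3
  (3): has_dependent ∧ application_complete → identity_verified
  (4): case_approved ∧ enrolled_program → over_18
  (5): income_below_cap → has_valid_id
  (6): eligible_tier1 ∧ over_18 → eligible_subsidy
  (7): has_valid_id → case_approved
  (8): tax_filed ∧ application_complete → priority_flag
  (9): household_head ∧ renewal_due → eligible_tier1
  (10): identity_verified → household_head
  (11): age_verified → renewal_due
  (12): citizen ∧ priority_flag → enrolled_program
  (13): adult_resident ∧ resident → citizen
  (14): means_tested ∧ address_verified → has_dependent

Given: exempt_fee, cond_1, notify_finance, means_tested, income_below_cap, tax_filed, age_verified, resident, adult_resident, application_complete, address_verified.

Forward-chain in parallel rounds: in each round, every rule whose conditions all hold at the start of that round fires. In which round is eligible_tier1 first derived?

[1] (5) [income_below_cap → has_valid_id]; (8) [tax_filed ∧ application_complete → priority_flag]; (11) [age_verified → renewal_due]; (13) [adult_resident ∧ resident → citizen]; (14) [means_tested ∧ address_verified → has_dependent]. ⇒ new: has_valid_id, priority_flag, renewal_due, citizen, has_dependent.
[2] (3) [has_dependent ∧ application_complete → identity_verified]; (7) [has_valid_id → case_approved]; (12) [citizen ∧ priority_flag → enrolled_program]. ⇒ new: identity_verified, case_approved, enrolled_program.
[3] (4) [case_approved ∧ enrolled_program → over_18]; (10) [identity_verified → household_head]. ⇒ new: over_18, household_head.
[4] (9) [household_head ∧ renewal_due → eligible_tier1]. ⇒ new: eligible_tier1.
eligible_tier1 first appears in round 4.

4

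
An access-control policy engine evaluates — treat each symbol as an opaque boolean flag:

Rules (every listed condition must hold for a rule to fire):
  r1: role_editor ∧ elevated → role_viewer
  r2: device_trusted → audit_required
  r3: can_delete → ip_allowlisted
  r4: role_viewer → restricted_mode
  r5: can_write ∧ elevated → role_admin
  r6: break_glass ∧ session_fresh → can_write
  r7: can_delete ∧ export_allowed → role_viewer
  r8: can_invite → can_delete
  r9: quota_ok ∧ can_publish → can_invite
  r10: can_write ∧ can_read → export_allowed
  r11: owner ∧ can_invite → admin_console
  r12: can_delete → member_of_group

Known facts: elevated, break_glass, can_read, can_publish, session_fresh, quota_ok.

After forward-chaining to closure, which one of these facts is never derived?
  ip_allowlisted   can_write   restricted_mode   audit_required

audit_required

Round 1: r6 [break_glass ∧ session_fresh → can_write]; r9 [quota_ok ∧ can_publish → can_invite]. Adds can_write, can_invite.
Round 2: r5 [can_write ∧ elevated → role_admin]; r8 [can_invite → can_delete]; r10 [can_write ∧ can_read → export_allowed]. Adds role_admin, can_delete, export_allowed.
Round 3: r3 [can_delete → ip_allowlisted]; r7 [can_delete ∧ export_allowed → role_viewer]; r12 [can_delete → member_of_group]. Adds ip_allowlisted, role_viewer, member_of_group.
Round 4: r4 [role_viewer → restricted_mode]. Adds restricted_mode.
Derived: restricted_mode (round 4), can_write (round 1), ip_allowlisted (round 3). audit_required never appears in any round.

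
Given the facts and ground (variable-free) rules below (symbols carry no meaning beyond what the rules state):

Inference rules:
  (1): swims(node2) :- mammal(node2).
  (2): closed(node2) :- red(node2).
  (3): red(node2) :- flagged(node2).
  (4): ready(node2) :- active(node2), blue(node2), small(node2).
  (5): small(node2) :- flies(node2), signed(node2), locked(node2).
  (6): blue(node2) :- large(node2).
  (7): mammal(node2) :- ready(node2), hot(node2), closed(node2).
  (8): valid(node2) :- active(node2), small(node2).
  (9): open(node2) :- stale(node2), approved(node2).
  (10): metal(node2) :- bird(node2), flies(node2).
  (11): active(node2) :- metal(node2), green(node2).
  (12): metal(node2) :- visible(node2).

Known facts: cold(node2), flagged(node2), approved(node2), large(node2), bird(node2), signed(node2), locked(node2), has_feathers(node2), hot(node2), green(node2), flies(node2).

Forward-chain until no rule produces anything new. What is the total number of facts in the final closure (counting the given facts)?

[1] (3) [red(node2) :- flagged(node2).]; (5) [small(node2) :- flies(node2), signed(node2), locked(node2).]; (6) [blue(node2) :- large(node2).]; (10) [metal(node2) :- bird(node2), flies(node2).]. ⇒ new: red(node2), small(node2), blue(node2), metal(node2).
[2] (2) [closed(node2) :- red(node2).]; (11) [active(node2) :- metal(node2), green(node2).]. ⇒ new: closed(node2), active(node2).
[3] (4) [ready(node2) :- active(node2), blue(node2), small(node2).]; (8) [valid(node2) :- active(node2), small(node2).]. ⇒ new: ready(node2), valid(node2).
[4] (7) [mammal(node2) :- ready(node2), hot(node2), closed(node2).]. ⇒ new: mammal(node2).
[5] (1) [swims(node2) :- mammal(node2).]. ⇒ new: swims(node2).
Closure: {active(node2), approved(node2), bird(node2), blue(node2), closed(node2), cold(node2), flagged(node2), flies(node2), green(node2), has_feathers(node2), hot(node2), large(node2), locked(node2), mammal(node2), metal(node2), ready(node2), red(node2), signed(node2), small(node2), swims(node2), valid(node2)} — 21 facts.

21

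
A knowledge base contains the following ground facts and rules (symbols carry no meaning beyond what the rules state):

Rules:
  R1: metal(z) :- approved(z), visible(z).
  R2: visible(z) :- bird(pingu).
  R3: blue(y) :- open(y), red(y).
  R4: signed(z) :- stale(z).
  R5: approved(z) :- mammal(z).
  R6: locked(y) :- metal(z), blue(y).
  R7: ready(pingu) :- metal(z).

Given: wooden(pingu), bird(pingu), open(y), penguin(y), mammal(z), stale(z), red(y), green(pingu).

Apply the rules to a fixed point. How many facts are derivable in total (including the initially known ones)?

15

[1] R2 [visible(z) :- bird(pingu).]; R3 [blue(y) :- open(y), red(y).]; R4 [signed(z) :- stale(z).]; R5 [approved(z) :- mammal(z).]. ⇒ new: visible(z), blue(y), signed(z), approved(z).
[2] R1 [metal(z) :- approved(z), visible(z).]. ⇒ new: metal(z).
[3] R6 [locked(y) :- metal(z), blue(y).]; R7 [ready(pingu) :- metal(z).]. ⇒ new: locked(y), ready(pingu).
Closure: {approved(z), bird(pingu), blue(y), green(pingu), locked(y), mammal(z), metal(z), open(y), penguin(y), ready(pingu), red(y), signed(z), stale(z), visible(z), wooden(pingu)} — 15 facts.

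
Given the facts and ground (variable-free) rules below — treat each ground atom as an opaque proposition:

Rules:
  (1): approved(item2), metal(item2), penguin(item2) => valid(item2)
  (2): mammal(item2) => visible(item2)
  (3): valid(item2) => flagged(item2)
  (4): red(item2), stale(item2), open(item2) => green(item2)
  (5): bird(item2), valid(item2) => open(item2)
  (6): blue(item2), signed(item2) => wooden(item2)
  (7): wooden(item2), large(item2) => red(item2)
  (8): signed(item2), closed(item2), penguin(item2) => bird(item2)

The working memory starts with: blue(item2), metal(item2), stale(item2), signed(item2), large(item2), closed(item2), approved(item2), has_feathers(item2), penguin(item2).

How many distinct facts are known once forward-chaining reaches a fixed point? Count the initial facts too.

[1] (1) [approved(item2), metal(item2), penguin(item2) => valid(item2)]; (6) [blue(item2), signed(item2) => wooden(item2)]; (8) [signed(item2), closed(item2), penguin(item2) => bird(item2)]. ⇒ new: valid(item2), wooden(item2), bird(item2).
[2] (3) [valid(item2) => flagged(item2)]; (5) [bird(item2), valid(item2) => open(item2)]; (7) [wooden(item2), large(item2) => red(item2)]. ⇒ new: flagged(item2), open(item2), red(item2).
[3] (4) [red(item2), stale(item2), open(item2) => green(item2)]. ⇒ new: green(item2).
Closure: {approved(item2), bird(item2), blue(item2), closed(item2), flagged(item2), green(item2), has_feathers(item2), large(item2), metal(item2), open(item2), penguin(item2), red(item2), signed(item2), stale(item2), valid(item2), wooden(item2)} — 16 facts.

16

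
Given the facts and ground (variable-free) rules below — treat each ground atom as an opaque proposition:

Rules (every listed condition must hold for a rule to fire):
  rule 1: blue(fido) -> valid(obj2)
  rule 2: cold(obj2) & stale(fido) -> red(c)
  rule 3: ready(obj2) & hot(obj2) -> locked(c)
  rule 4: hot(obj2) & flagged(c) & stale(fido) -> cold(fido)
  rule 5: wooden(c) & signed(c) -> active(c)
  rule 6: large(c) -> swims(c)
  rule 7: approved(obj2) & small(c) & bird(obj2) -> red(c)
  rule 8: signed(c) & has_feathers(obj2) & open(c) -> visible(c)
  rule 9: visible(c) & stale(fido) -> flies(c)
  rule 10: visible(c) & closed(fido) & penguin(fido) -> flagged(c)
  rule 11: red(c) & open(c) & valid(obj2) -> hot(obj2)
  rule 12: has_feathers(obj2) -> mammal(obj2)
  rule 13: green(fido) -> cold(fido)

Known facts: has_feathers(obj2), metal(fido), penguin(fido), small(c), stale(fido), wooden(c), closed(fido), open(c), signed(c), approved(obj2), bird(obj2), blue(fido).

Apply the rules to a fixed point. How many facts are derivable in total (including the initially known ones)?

21

Round 1 — rule 1, rule 5, rule 7, rule 8, rule 12, derive valid(obj2), active(c), red(c), visible(c), mammal(obj2).
Round 2 — rule 9, rule 10, rule 11, derive flies(c), flagged(c), hot(obj2).
Round 3 — rule 4, derive cold(fido).
Closure: {active(c), approved(obj2), bird(obj2), blue(fido), closed(fido), cold(fido), flagged(c), flies(c), has_feathers(obj2), hot(obj2), mammal(obj2), metal(fido), open(c), penguin(fido), red(c), signed(c), small(c), stale(fido), valid(obj2), visible(c), wooden(c)} — 21 facts.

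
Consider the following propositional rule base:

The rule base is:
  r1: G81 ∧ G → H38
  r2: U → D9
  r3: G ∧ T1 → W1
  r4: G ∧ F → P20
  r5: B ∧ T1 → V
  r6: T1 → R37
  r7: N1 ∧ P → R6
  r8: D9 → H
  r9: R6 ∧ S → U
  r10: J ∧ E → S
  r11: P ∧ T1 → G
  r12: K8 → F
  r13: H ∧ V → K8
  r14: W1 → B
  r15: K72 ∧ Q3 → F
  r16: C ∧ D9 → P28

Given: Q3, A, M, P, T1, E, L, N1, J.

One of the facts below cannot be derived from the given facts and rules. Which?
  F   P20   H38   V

Round 1: r6 [T1 → R37]; r7 [N1 ∧ P → R6]; r10 [J ∧ E → S]; r11 [P ∧ T1 → G]. New: R37, R6, S, G.
Round 2: r3 [G ∧ T1 → W1]; r9 [R6 ∧ S → U]. New: W1, U.
Round 3: r2 [U → D9]; r14 [W1 → B]. New: D9, B.
Round 4: r5 [B ∧ T1 → V]; r8 [D9 → H]. New: V, H.
Round 5: r13 [H ∧ V → K8]. New: K8.
Round 6: r12 [K8 → F]. New: F.
Round 7: r4 [G ∧ F → P20]. New: P20.
Derived: P20 (round 7), F (round 6), V (round 4). H38 never appears in any round.

H38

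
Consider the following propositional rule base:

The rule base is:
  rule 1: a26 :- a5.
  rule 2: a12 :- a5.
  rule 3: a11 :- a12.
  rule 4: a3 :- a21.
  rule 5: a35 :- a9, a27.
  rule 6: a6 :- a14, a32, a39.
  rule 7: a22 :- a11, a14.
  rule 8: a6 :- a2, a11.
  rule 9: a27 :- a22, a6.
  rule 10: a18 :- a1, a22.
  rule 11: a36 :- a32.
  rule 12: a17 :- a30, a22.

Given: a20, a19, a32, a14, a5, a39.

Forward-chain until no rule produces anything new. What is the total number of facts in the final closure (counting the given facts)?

13

Round 1 — rule 1, rule 2, rule 6, rule 11, derive a26, a12, a6, a36.
Round 2 — rule 3, derive a11.
Round 3 — rule 7, derive a22.
Round 4 — rule 9, derive a27.
Closure: {a11, a12, a14, a19, a20, a22, a26, a27, a32, a36, a39, a5, a6} — 13 facts.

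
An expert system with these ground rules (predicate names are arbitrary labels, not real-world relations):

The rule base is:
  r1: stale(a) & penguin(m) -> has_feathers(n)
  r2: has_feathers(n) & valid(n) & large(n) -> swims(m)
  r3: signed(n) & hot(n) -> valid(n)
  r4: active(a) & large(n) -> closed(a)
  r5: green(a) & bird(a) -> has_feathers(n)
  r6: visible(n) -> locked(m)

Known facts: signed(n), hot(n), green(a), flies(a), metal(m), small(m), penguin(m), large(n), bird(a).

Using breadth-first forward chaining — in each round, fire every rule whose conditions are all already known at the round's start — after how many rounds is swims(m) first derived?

2

Round 1: r3 [signed(n) & hot(n) -> valid(n)]; r5 [green(a) & bird(a) -> has_feathers(n)]. New: valid(n), has_feathers(n).
Round 2: r2 [has_feathers(n) & valid(n) & large(n) -> swims(m)]. New: swims(m).
swims(m) first appears in round 2.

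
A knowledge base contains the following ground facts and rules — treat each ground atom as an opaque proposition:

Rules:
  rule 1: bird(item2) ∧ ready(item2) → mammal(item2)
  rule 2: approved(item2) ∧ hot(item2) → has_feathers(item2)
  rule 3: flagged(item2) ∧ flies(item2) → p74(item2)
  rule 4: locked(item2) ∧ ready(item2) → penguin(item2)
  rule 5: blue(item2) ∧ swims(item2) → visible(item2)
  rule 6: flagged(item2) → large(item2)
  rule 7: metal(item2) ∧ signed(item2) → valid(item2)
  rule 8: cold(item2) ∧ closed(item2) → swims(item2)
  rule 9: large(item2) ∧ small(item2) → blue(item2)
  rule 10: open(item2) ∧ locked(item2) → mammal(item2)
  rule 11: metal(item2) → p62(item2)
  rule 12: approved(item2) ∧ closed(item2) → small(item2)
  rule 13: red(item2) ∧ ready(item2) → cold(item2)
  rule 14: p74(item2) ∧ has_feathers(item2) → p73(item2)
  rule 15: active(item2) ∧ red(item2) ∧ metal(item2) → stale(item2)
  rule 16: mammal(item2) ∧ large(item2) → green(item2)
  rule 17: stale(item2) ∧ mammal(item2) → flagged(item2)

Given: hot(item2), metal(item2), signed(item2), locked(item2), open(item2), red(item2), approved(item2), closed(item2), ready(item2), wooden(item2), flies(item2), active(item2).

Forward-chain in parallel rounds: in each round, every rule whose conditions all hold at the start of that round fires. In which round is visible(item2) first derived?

Round 1: rule 2 [approved(item2) ∧ hot(item2) → has_feathers(item2)]; rule 4 [locked(item2) ∧ ready(item2) → penguin(item2)]; rule 7 [metal(item2) ∧ signed(item2) → valid(item2)]; rule 10 [open(item2) ∧ locked(item2) → mammal(item2)]; rule 11 [metal(item2) → p62(item2)]; rule 12 [approved(item2) ∧ closed(item2) → small(item2)]; rule 13 [red(item2) ∧ ready(item2) → cold(item2)]; rule 15 [active(item2) ∧ red(item2) ∧ metal(item2) → stale(item2)]. Adds has_feathers(item2), penguin(item2), valid(item2), mammal(item2), p62(item2), small(item2), cold(item2), stale(item2).
Round 2: rule 8 [cold(item2) ∧ closed(item2) → swims(item2)]; rule 17 [stale(item2) ∧ mammal(item2) → flagged(item2)]. Adds swims(item2), flagged(item2).
Round 3: rule 3 [flagged(item2) ∧ flies(item2) → p74(item2)]; rule 6 [flagged(item2) → large(item2)]. Adds p74(item2), large(item2).
Round 4: rule 9 [large(item2) ∧ small(item2) → blue(item2)]; rule 14 [p74(item2) ∧ has_feathers(item2) → p73(item2)]; rule 16 [mammal(item2) ∧ large(item2) → green(item2)]. Adds blue(item2), p73(item2), green(item2).
Round 5: rule 5 [blue(item2) ∧ swims(item2) → visible(item2)]. Adds visible(item2).
visible(item2) first appears in round 5.

5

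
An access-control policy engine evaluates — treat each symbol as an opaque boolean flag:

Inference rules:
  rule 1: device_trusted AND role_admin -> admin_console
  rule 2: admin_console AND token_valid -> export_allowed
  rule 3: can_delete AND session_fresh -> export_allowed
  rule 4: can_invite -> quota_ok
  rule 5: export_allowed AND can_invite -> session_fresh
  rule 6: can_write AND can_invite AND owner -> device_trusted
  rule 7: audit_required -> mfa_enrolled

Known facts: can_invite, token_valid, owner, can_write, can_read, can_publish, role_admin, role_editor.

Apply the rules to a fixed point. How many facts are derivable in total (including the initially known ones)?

Round 1: rule 4 [can_invite -> quota_ok]; rule 6 [can_write AND can_invite AND owner -> device_trusted]. New: quota_ok, device_trusted.
Round 2: rule 1 [device_trusted AND role_admin -> admin_console]. New: admin_console.
Round 3: rule 2 [admin_console AND token_valid -> export_allowed]. New: export_allowed.
Round 4: rule 5 [export_allowed AND can_invite -> session_fresh]. New: session_fresh.
Closure: {admin_console, can_invite, can_publish, can_read, can_write, device_trusted, export_allowed, owner, quota_ok, role_admin, role_editor, session_fresh, token_valid} — 13 facts.

13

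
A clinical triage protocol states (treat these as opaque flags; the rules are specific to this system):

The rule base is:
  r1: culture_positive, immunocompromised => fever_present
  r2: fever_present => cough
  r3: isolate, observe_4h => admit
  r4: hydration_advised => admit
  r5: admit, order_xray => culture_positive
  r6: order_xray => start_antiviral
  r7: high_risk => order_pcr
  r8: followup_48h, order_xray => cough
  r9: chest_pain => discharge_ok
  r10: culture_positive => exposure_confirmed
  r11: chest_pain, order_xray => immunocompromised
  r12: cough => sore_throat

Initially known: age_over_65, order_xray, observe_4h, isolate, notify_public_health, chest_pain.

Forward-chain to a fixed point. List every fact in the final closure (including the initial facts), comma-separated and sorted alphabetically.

Round 1 fires r3, r6, r9, r11, giving admit, start_antiviral, discharge_ok, immunocompromised.
Round 2 fires r5, giving culture_positive.
Round 3 fires r1, r10, giving fever_present, exposure_confirmed.
Round 4 fires r2, giving cough.
Round 5 fires r12, giving sore_throat.

admit, age_over_65, chest_pain, cough, culture_positive, discharge_ok, exposure_confirmed, fever_present, immunocompromised, isolate, notify_public_health, observe_4h, order_xray, sore_throat, start_antiviral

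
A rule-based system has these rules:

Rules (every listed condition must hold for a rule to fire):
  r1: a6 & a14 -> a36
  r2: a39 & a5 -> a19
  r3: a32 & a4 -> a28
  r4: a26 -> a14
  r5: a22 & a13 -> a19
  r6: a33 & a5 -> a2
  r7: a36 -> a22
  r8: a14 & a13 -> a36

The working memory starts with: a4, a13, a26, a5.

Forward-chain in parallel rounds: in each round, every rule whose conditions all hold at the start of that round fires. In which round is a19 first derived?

[1] r4 [a26 -> a14]. ⇒ new: a14.
[2] r8 [a14 & a13 -> a36]. ⇒ new: a36.
[3] r7 [a36 -> a22]. ⇒ new: a22.
[4] r5 [a22 & a13 -> a19]. ⇒ new: a19.
a19 first appears in round 4.

4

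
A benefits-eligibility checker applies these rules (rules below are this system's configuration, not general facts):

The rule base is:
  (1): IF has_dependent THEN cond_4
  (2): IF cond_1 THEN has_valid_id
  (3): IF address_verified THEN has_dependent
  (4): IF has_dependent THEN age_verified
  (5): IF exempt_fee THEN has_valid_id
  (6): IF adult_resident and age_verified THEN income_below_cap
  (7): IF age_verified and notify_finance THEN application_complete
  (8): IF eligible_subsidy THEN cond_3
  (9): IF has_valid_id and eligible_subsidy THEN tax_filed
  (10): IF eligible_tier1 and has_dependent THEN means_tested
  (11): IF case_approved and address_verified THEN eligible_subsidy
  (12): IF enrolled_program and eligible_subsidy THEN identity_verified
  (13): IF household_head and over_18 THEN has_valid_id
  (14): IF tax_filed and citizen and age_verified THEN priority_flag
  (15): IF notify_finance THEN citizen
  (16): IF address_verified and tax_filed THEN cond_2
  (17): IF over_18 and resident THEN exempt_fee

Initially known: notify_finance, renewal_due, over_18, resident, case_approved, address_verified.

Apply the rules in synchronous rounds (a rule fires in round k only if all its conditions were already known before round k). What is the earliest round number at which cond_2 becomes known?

[1] (3) [IF address_verified THEN has_dependent]; (11) [IF case_approved and address_verified THEN eligible_subsidy]; (15) [IF notify_finance THEN citizen]; (17) [IF over_18 and resident THEN exempt_fee]. ⇒ new: has_dependent, eligible_subsidy, citizen, exempt_fee.
[2] (1) [IF has_dependent THEN cond_4]; (4) [IF has_dependent THEN age_verified]; (5) [IF exempt_fee THEN has_valid_id]; (8) [IF eligible_subsidy THEN cond_3]. ⇒ new: cond_4, age_verified, has_valid_id, cond_3.
[3] (7) [IF age_verified and notify_finance THEN application_complete]; (9) [IF has_valid_id and eligible_subsidy THEN tax_filed]. ⇒ new: application_complete, tax_filed.
[4] (14) [IF tax_filed and citizen and age_verified THEN priority_flag]; (16) [IF address_verified and tax_filed THEN cond_2]. ⇒ new: priority_flag, cond_2.
cond_2 first appears in round 4.

4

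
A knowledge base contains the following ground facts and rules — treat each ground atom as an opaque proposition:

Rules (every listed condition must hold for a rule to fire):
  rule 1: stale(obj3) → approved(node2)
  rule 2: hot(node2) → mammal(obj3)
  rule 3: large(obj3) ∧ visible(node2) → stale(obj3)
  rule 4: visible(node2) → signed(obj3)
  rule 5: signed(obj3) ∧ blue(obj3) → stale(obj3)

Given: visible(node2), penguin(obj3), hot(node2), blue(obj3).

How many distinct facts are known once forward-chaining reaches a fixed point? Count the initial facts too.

Round 1: rule 2 [hot(node2) → mammal(obj3)]; rule 4 [visible(node2) → signed(obj3)]. New: mammal(obj3), signed(obj3).
Round 2: rule 5 [signed(obj3) ∧ blue(obj3) → stale(obj3)]. New: stale(obj3).
Round 3: rule 1 [stale(obj3) → approved(node2)]. New: approved(node2).
Closure: {approved(node2), blue(obj3), hot(node2), mammal(obj3), penguin(obj3), signed(obj3), stale(obj3), visible(node2)} — 8 facts.

8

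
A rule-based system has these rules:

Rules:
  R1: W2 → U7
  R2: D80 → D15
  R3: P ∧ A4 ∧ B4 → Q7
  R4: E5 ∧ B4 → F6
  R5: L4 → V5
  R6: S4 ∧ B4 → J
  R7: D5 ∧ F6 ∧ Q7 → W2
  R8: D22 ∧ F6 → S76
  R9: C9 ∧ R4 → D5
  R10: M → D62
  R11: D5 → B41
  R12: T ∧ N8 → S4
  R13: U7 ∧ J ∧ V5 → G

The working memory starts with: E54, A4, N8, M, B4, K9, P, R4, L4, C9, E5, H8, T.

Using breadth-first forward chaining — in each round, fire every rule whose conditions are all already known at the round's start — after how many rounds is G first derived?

4

Round 1 — R3, R4, R5, R9, R10, R12, derive Q7, F6, V5, D5, D62, S4.
Round 2 — R6, R7, R11, derive J, W2, B41.
Round 3 — R1, derive U7.
Round 4 — R13, derive G.
G first appears in round 4.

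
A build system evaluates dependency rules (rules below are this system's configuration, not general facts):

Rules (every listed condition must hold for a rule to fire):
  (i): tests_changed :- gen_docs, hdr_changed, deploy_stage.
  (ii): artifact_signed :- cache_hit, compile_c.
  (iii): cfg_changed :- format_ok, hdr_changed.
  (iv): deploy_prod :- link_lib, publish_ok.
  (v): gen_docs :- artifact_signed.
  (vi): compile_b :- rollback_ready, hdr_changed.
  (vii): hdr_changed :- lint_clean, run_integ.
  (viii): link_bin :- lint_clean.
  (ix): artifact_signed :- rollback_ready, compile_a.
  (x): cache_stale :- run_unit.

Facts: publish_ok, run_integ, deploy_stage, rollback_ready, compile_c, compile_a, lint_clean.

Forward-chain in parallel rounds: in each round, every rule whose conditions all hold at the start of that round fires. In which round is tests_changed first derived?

Round 1 — (vii), (viii), (ix), derive hdr_changed, link_bin, artifact_signed.
Round 2 — (v), (vi), derive gen_docs, compile_b.
Round 3 — (i), derive tests_changed.
tests_changed first appears in round 3.

3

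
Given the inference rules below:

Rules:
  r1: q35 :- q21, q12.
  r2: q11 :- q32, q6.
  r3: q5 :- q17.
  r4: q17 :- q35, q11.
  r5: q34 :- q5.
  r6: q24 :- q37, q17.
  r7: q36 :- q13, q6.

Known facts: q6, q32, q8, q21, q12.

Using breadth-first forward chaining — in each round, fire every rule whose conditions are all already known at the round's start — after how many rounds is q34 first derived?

4

Round 1: r1 [q35 :- q21, q12.]; r2 [q11 :- q32, q6.]. Adds q35, q11.
Round 2: r4 [q17 :- q35, q11.]. Adds q17.
Round 3: r3 [q5 :- q17.]. Adds q5.
Round 4: r5 [q34 :- q5.]. Adds q34.
q34 first appears in round 4.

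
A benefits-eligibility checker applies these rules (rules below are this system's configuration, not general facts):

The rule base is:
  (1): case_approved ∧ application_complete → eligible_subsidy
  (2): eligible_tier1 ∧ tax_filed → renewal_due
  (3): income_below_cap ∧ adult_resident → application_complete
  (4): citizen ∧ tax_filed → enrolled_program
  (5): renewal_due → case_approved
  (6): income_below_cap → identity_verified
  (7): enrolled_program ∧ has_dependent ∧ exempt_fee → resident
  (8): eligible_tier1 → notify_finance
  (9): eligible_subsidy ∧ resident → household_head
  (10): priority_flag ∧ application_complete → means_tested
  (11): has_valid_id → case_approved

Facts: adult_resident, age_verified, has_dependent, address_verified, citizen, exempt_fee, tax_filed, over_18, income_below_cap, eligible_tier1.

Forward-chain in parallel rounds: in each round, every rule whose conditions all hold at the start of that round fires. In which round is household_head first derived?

Round 1 — (2), (3), (4), (6), (8), derive renewal_due, application_complete, enrolled_program, identity_verified, notify_finance.
Round 2 — (5), (7), derive case_approved, resident.
Round 3 — (1), derive eligible_subsidy.
Round 4 — (9), derive household_head.
household_head first appears in round 4.

4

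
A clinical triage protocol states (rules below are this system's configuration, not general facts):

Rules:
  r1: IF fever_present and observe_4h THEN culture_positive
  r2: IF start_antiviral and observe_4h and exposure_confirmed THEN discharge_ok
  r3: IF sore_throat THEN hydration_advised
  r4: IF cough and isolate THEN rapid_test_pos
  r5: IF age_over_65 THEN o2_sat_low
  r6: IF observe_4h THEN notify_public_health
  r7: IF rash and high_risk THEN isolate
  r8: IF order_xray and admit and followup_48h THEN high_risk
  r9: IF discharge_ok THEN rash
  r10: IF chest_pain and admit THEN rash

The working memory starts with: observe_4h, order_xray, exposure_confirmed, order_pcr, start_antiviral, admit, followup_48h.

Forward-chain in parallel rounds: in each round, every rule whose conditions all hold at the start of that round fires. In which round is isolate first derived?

3

[1] r2 [IF start_antiviral and observe_4h and exposure_confirmed THEN discharge_ok]; r6 [IF observe_4h THEN notify_public_health]; r8 [IF order_xray and admit and followup_48h THEN high_risk]. ⇒ new: discharge_ok, notify_public_health, high_risk.
[2] r9 [IF discharge_ok THEN rash]. ⇒ new: rash.
[3] r7 [IF rash and high_risk THEN isolate]. ⇒ new: isolate.
isolate first appears in round 3.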